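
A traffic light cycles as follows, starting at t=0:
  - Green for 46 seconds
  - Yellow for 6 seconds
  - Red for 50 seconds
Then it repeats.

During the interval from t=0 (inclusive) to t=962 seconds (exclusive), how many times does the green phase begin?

Answer: 10

Derivation:
Cycle = 46+6+50 = 102s
green phase starts at t = k*102 + 0 for k=0,1,2,...
Need k*102+0 < 962 → k < 9.431
k ∈ {0, ..., 9} → 10 starts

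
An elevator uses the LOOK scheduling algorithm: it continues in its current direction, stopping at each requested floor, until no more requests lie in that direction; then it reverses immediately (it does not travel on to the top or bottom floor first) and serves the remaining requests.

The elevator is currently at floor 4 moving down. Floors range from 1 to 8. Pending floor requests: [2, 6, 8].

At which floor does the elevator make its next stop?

Current floor: 4, direction: down
Requests above: [6, 8]
Requests below: [2]
Moving down and requests lie below → nearest below is max([2]) = 2

Answer: 2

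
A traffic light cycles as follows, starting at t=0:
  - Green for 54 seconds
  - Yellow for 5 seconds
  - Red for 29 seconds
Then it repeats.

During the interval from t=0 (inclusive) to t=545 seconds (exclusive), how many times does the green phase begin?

Answer: 7

Derivation:
Cycle = 54+5+29 = 88s
green phase starts at t = k*88 + 0 for k=0,1,2,...
Need k*88+0 < 545 → k < 6.193
k ∈ {0, ..., 6} → 7 starts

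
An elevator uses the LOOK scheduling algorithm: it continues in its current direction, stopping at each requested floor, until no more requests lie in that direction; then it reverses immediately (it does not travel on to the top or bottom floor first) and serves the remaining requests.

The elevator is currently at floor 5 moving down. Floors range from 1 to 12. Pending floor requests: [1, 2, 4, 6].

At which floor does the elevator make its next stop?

Answer: 4

Derivation:
Current floor: 5, direction: down
Requests above: [6]
Requests below: [1, 2, 4]
Moving down and requests lie below → nearest below is max([1, 2, 4]) = 4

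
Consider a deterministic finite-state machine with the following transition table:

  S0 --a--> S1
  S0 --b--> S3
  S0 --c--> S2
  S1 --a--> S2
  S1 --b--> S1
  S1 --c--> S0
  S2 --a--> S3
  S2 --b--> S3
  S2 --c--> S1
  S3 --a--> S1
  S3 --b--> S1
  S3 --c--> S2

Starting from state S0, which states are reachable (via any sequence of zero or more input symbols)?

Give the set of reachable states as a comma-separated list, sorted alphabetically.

Answer: S0, S1, S2, S3

Derivation:
BFS from S0:
  visit S0: S0--a-->S1 (new), S0--b-->S3 (new), S0--c-->S2 (new)
  visit S1: S1--a-->S2 (seen), S1--b-->S1 (seen), S1--c-->S0 (seen)
  visit S3: S3--a-->S1 (seen), S3--b-->S1 (seen), S3--c-->S2 (seen)
  visit S2: S2--a-->S3 (seen), S2--b-->S3 (seen), S2--c-->S1 (seen)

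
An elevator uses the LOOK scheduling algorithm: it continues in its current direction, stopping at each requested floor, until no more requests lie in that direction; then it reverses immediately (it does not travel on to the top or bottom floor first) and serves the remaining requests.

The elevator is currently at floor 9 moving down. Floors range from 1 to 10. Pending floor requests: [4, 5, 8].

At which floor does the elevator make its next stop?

Answer: 8

Derivation:
Current floor: 9, direction: down
Requests above: []
Requests below: [4, 5, 8]
Moving down and requests lie below → nearest below is max([4, 5, 8]) = 8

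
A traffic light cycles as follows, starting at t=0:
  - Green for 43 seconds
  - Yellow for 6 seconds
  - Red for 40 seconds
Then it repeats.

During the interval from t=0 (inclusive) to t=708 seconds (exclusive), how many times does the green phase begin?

Answer: 8

Derivation:
Cycle = 43+6+40 = 89s
green phase starts at t = k*89 + 0 for k=0,1,2,...
Need k*89+0 < 708 → k < 7.955
k ∈ {0, ..., 7} → 8 starts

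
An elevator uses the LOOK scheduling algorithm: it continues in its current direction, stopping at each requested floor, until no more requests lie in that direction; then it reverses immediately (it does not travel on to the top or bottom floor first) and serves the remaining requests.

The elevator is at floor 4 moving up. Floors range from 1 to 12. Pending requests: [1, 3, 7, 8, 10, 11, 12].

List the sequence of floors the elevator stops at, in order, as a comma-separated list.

Current: 4, moving UP
Serve above first (ascending): [7, 8, 10, 11, 12]
Then reverse, serve below (descending): [3, 1]

Answer: 7, 8, 10, 11, 12, 3, 1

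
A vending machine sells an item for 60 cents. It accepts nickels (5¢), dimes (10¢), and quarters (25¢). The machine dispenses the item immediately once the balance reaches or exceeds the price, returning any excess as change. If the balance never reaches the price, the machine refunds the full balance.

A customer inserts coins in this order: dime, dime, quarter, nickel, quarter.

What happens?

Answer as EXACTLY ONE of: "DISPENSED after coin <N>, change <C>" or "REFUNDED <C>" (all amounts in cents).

Answer: DISPENSED after coin 5, change 15

Derivation:
Price: 60¢
Coin 1 (dime, 10¢): balance = 10¢
Coin 2 (dime, 10¢): balance = 20¢
Coin 3 (quarter, 25¢): balance = 45¢
Coin 4 (nickel, 5¢): balance = 50¢
Coin 5 (quarter, 25¢): balance = 75¢
  → balance >= price → DISPENSE, change = 75 - 60 = 15¢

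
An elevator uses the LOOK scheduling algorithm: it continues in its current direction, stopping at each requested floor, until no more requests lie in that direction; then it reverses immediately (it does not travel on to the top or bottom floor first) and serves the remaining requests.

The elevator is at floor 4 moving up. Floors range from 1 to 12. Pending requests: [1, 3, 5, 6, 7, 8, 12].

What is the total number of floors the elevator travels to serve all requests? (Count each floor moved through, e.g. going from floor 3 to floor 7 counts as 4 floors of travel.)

Start at floor 4 moving up, LOOK stop order: [5, 6, 7, 8, 12, 3, 1]
  4 → 5: |5-4| = 1, total = 1
  5 → 6: |6-5| = 1, total = 2
  6 → 7: |7-6| = 1, total = 3
  7 → 8: |8-7| = 1, total = 4
  8 → 12: |12-8| = 4, total = 8
  12 → 3: |3-12| = 9, total = 17
  3 → 1: |1-3| = 2, total = 19

Answer: 19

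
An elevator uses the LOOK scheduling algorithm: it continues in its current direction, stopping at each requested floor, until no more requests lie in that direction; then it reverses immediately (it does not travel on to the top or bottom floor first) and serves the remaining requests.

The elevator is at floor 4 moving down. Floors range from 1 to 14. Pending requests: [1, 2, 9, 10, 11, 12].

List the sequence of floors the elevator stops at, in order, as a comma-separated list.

Answer: 2, 1, 9, 10, 11, 12

Derivation:
Current: 4, moving DOWN
Serve below first (descending): [2, 1]
Then reverse, serve above (ascending): [9, 10, 11, 12]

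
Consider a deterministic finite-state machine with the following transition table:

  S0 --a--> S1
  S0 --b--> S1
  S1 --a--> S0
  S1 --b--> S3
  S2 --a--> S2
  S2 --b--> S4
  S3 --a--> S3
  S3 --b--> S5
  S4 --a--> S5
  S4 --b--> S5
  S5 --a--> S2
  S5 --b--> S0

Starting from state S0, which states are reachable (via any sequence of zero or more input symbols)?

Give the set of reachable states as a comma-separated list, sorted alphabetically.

Answer: S0, S1, S2, S3, S4, S5

Derivation:
BFS from S0:
  visit S0: S0--a-->S1 (new), S0--b-->S1 (seen)
  visit S1: S1--a-->S0 (seen), S1--b-->S3 (new)
  visit S3: S3--a-->S3 (seen), S3--b-->S5 (new)
  visit S5: S5--a-->S2 (new), S5--b-->S0 (seen)
  visit S2: S2--a-->S2 (seen), S2--b-->S4 (new)
  visit S4: S4--a-->S5 (seen), S4--b-->S5 (seen)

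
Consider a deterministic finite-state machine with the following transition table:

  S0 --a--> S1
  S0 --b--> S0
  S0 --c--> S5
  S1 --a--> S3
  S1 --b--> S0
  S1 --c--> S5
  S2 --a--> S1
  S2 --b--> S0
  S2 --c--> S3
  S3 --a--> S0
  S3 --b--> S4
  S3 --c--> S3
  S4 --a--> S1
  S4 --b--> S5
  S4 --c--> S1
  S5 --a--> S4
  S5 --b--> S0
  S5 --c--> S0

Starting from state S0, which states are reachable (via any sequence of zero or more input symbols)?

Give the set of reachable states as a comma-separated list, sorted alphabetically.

Answer: S0, S1, S3, S4, S5

Derivation:
BFS from S0:
  visit S0: S0--a-->S1 (new), S0--b-->S0 (seen), S0--c-->S5 (new)
  visit S1: S1--a-->S3 (new), S1--b-->S0 (seen), S1--c-->S5 (seen)
  visit S5: S5--a-->S4 (new), S5--b-->S0 (seen), S5--c-->S0 (seen)
  visit S3: S3--a-->S0 (seen), S3--b-->S4 (seen), S3--c-->S3 (seen)
  visit S4: S4--a-->S1 (seen), S4--b-->S5 (seen), S4--c-->S1 (seen)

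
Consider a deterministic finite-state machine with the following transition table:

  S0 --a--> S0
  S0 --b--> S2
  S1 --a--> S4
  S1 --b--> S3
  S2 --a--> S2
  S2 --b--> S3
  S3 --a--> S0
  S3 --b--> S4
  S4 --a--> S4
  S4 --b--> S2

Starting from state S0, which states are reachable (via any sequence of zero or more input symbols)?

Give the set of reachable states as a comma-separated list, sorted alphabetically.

BFS from S0:
  visit S0: S0--a-->S0 (seen), S0--b-->S2 (new)
  visit S2: S2--a-->S2 (seen), S2--b-->S3 (new)
  visit S3: S3--a-->S0 (seen), S3--b-->S4 (new)
  visit S4: S4--a-->S4 (seen), S4--b-->S2 (seen)

Answer: S0, S2, S3, S4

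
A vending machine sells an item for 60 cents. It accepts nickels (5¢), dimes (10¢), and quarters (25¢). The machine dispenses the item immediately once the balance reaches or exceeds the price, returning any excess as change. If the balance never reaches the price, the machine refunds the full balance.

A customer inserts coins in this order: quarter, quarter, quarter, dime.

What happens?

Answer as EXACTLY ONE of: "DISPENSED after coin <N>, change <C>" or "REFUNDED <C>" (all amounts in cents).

Price: 60¢
Coin 1 (quarter, 25¢): balance = 25¢
Coin 2 (quarter, 25¢): balance = 50¢
Coin 3 (quarter, 25¢): balance = 75¢
  → balance >= price → DISPENSE, change = 75 - 60 = 15¢

Answer: DISPENSED after coin 3, change 15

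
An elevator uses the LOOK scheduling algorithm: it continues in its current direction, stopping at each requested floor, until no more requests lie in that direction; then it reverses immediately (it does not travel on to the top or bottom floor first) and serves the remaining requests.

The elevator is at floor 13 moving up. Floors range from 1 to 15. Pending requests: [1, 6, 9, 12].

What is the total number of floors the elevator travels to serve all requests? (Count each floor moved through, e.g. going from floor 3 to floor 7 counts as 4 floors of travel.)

Answer: 12

Derivation:
Start at floor 13 moving up, LOOK stop order: [12, 9, 6, 1]
  13 → 12: |12-13| = 1, total = 1
  12 → 9: |9-12| = 3, total = 4
  9 → 6: |6-9| = 3, total = 7
  6 → 1: |1-6| = 5, total = 12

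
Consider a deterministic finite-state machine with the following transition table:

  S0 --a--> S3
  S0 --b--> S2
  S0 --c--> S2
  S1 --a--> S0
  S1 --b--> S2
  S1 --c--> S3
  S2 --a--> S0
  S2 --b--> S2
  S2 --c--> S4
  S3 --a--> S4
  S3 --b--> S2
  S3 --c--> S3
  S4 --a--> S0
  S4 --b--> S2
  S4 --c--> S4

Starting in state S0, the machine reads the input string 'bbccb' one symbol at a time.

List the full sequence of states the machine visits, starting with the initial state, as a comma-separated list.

Answer: S0, S2, S2, S4, S4, S2

Derivation:
Start: S0
  read 'b': S0 --b--> S2
  read 'b': S2 --b--> S2
  read 'c': S2 --c--> S4
  read 'c': S4 --c--> S4
  read 'b': S4 --b--> S2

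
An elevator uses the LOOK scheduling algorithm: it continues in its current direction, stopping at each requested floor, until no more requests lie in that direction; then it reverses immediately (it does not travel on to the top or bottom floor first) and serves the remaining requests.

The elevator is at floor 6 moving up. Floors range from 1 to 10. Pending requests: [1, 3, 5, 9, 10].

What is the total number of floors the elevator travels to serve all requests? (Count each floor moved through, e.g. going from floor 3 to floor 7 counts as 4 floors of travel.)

Start at floor 6 moving up, LOOK stop order: [9, 10, 5, 3, 1]
  6 → 9: |9-6| = 3, total = 3
  9 → 10: |10-9| = 1, total = 4
  10 → 5: |5-10| = 5, total = 9
  5 → 3: |3-5| = 2, total = 11
  3 → 1: |1-3| = 2, total = 13

Answer: 13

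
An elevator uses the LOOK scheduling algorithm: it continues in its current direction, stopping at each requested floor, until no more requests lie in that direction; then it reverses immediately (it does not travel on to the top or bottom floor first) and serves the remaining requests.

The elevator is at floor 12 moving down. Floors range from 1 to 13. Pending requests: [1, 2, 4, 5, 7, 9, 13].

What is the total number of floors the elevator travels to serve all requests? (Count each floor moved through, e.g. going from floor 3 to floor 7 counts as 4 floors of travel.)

Answer: 23

Derivation:
Start at floor 12 moving down, LOOK stop order: [9, 7, 5, 4, 2, 1, 13]
  12 → 9: |9-12| = 3, total = 3
  9 → 7: |7-9| = 2, total = 5
  7 → 5: |5-7| = 2, total = 7
  5 → 4: |4-5| = 1, total = 8
  4 → 2: |2-4| = 2, total = 10
  2 → 1: |1-2| = 1, total = 11
  1 → 13: |13-1| = 12, total = 23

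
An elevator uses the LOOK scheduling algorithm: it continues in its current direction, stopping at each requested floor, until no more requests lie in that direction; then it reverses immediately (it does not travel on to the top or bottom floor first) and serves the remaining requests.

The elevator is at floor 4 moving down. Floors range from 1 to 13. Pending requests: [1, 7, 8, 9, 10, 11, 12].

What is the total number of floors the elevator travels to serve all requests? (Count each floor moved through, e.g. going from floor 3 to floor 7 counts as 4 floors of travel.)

Answer: 14

Derivation:
Start at floor 4 moving down, LOOK stop order: [1, 7, 8, 9, 10, 11, 12]
  4 → 1: |1-4| = 3, total = 3
  1 → 7: |7-1| = 6, total = 9
  7 → 8: |8-7| = 1, total = 10
  8 → 9: |9-8| = 1, total = 11
  9 → 10: |10-9| = 1, total = 12
  10 → 11: |11-10| = 1, total = 13
  11 → 12: |12-11| = 1, total = 14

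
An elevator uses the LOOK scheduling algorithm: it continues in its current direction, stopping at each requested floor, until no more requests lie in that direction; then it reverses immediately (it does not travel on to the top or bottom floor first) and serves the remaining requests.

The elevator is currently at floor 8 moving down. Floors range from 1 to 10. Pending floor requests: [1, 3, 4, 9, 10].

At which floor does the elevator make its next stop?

Answer: 4

Derivation:
Current floor: 8, direction: down
Requests above: [9, 10]
Requests below: [1, 3, 4]
Moving down and requests lie below → nearest below is max([1, 3, 4]) = 4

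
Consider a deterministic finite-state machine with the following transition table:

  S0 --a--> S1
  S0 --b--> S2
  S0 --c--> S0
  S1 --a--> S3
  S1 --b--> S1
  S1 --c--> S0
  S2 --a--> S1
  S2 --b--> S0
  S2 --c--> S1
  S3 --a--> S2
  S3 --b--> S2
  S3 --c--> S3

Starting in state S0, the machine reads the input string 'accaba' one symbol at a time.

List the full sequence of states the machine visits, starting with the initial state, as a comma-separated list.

Start: S0
  read 'a': S0 --a--> S1
  read 'c': S1 --c--> S0
  read 'c': S0 --c--> S0
  read 'a': S0 --a--> S1
  read 'b': S1 --b--> S1
  read 'a': S1 --a--> S3

Answer: S0, S1, S0, S0, S1, S1, S3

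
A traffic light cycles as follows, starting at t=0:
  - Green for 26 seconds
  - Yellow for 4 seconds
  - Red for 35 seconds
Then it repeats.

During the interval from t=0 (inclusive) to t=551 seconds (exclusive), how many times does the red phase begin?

Answer: 9

Derivation:
Cycle = 26+4+35 = 65s
red phase starts at t = k*65 + 30 for k=0,1,2,...
Need k*65+30 < 551 → k < 8.015
k ∈ {0, ..., 8} → 9 starts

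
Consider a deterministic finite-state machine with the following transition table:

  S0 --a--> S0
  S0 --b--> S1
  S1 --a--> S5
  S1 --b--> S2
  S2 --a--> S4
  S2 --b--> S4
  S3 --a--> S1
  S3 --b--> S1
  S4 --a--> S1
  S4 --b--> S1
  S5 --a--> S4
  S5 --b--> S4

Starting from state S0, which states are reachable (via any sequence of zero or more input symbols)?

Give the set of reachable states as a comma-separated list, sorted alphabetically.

Answer: S0, S1, S2, S4, S5

Derivation:
BFS from S0:
  visit S0: S0--a-->S0 (seen), S0--b-->S1 (new)
  visit S1: S1--a-->S5 (new), S1--b-->S2 (new)
  visit S5: S5--a-->S4 (new), S5--b-->S4 (seen)
  visit S2: S2--a-->S4 (seen), S2--b-->S4 (seen)
  visit S4: S4--a-->S1 (seen), S4--b-->S1 (seen)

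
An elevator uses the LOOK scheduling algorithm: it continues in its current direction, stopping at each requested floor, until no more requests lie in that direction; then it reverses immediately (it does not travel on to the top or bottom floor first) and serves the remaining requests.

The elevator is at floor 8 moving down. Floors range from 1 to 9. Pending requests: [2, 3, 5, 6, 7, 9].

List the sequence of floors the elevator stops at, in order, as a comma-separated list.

Answer: 7, 6, 5, 3, 2, 9

Derivation:
Current: 8, moving DOWN
Serve below first (descending): [7, 6, 5, 3, 2]
Then reverse, serve above (ascending): [9]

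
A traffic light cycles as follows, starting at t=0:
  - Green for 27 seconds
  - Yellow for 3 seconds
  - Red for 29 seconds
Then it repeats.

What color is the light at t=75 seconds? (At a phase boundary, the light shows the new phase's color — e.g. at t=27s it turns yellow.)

Answer: green

Derivation:
Cycle length = 27 + 3 + 29 = 59s
t = 75, phase_t = 75 mod 59 = 16
16 < 27 (green end) → GREEN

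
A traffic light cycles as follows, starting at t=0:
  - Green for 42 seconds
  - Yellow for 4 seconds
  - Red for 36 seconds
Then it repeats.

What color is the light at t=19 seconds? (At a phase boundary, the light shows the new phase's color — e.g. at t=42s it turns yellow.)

Cycle length = 42 + 4 + 36 = 82s
t = 19, phase_t = 19 mod 82 = 19
19 < 42 (green end) → GREEN

Answer: green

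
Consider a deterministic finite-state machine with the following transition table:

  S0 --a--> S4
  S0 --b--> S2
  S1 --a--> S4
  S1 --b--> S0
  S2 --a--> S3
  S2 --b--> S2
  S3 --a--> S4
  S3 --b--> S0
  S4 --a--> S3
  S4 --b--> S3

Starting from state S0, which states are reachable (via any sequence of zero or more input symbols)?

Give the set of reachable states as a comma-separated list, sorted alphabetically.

Answer: S0, S2, S3, S4

Derivation:
BFS from S0:
  visit S0: S0--a-->S4 (new), S0--b-->S2 (new)
  visit S4: S4--a-->S3 (new), S4--b-->S3 (seen)
  visit S2: S2--a-->S3 (seen), S2--b-->S2 (seen)
  visit S3: S3--a-->S4 (seen), S3--b-->S0 (seen)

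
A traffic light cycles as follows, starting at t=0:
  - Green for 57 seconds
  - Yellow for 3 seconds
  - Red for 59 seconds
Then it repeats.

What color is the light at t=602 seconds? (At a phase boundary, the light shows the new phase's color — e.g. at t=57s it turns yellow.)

Answer: green

Derivation:
Cycle length = 57 + 3 + 59 = 119s
t = 602, phase_t = 602 mod 119 = 7
7 < 57 (green end) → GREEN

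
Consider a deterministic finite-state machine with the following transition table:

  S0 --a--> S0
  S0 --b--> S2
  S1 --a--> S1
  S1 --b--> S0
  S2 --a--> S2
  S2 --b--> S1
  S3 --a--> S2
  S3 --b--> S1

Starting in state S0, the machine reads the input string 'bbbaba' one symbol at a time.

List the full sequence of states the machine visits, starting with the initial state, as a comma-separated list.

Start: S0
  read 'b': S0 --b--> S2
  read 'b': S2 --b--> S1
  read 'b': S1 --b--> S0
  read 'a': S0 --a--> S0
  read 'b': S0 --b--> S2
  read 'a': S2 --a--> S2

Answer: S0, S2, S1, S0, S0, S2, S2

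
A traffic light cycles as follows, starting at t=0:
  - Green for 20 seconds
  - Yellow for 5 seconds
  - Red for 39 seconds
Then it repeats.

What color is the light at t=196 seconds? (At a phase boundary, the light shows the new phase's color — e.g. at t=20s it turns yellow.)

Cycle length = 20 + 5 + 39 = 64s
t = 196, phase_t = 196 mod 64 = 4
4 < 20 (green end) → GREEN

Answer: green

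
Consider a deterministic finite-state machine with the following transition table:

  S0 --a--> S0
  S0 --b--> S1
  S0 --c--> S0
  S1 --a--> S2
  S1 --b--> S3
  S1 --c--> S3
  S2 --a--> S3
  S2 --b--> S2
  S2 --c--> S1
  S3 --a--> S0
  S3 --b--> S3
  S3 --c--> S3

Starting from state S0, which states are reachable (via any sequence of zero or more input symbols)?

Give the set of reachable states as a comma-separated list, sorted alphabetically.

BFS from S0:
  visit S0: S0--a-->S0 (seen), S0--b-->S1 (new), S0--c-->S0 (seen)
  visit S1: S1--a-->S2 (new), S1--b-->S3 (new), S1--c-->S3 (seen)
  visit S2: S2--a-->S3 (seen), S2--b-->S2 (seen), S2--c-->S1 (seen)
  visit S3: S3--a-->S0 (seen), S3--b-->S3 (seen), S3--c-->S3 (seen)

Answer: S0, S1, S2, S3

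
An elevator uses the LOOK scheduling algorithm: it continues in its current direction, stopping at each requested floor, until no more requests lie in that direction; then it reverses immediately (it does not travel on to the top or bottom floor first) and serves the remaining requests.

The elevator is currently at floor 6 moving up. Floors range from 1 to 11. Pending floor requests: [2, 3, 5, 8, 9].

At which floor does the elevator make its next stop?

Answer: 8

Derivation:
Current floor: 6, direction: up
Requests above: [8, 9]
Requests below: [2, 3, 5]
Moving up and requests lie above → nearest above is min([8, 9]) = 8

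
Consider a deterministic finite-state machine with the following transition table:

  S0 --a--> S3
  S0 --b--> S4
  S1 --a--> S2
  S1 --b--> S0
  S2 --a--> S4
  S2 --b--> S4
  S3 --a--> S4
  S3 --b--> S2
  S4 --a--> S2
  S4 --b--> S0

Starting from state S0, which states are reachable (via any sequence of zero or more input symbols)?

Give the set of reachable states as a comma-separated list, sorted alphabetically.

Answer: S0, S2, S3, S4

Derivation:
BFS from S0:
  visit S0: S0--a-->S3 (new), S0--b-->S4 (new)
  visit S3: S3--a-->S4 (seen), S3--b-->S2 (new)
  visit S4: S4--a-->S2 (seen), S4--b-->S0 (seen)
  visit S2: S2--a-->S4 (seen), S2--b-->S4 (seen)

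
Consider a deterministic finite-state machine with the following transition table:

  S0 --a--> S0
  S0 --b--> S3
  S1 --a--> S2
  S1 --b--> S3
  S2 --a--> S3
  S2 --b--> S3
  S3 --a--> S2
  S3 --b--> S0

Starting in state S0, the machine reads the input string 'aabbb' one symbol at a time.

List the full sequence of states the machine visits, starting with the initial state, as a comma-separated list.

Start: S0
  read 'a': S0 --a--> S0
  read 'a': S0 --a--> S0
  read 'b': S0 --b--> S3
  read 'b': S3 --b--> S0
  read 'b': S0 --b--> S3

Answer: S0, S0, S0, S3, S0, S3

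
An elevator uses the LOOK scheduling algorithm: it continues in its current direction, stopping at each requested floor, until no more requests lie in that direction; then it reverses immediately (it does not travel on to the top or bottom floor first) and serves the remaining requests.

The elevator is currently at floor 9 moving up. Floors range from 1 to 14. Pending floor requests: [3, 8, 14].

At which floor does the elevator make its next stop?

Current floor: 9, direction: up
Requests above: [14]
Requests below: [3, 8]
Moving up and requests lie above → nearest above is min([14]) = 14

Answer: 14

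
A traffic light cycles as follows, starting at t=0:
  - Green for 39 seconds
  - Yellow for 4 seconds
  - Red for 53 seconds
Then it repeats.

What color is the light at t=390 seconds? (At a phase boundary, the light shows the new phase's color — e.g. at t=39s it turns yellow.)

Cycle length = 39 + 4 + 53 = 96s
t = 390, phase_t = 390 mod 96 = 6
6 < 39 (green end) → GREEN

Answer: green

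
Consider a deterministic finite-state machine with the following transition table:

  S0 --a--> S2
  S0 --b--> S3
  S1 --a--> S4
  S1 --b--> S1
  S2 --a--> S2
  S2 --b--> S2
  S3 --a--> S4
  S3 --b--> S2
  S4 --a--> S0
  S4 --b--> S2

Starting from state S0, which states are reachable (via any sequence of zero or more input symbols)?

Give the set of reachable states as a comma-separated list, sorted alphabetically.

BFS from S0:
  visit S0: S0--a-->S2 (new), S0--b-->S3 (new)
  visit S2: S2--a-->S2 (seen), S2--b-->S2 (seen)
  visit S3: S3--a-->S4 (new), S3--b-->S2 (seen)
  visit S4: S4--a-->S0 (seen), S4--b-->S2 (seen)

Answer: S0, S2, S3, S4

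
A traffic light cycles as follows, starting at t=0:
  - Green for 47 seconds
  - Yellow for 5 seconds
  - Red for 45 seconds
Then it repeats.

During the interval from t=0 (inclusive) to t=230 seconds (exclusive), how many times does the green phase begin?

Answer: 3

Derivation:
Cycle = 47+5+45 = 97s
green phase starts at t = k*97 + 0 for k=0,1,2,...
Need k*97+0 < 230 → k < 2.371
k ∈ {0, ..., 2} → 3 starts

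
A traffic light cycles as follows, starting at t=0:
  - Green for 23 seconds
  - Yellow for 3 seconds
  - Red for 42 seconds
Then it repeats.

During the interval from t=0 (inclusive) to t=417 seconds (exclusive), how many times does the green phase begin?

Cycle = 23+3+42 = 68s
green phase starts at t = k*68 + 0 for k=0,1,2,...
Need k*68+0 < 417 → k < 6.132
k ∈ {0, ..., 6} → 7 starts

Answer: 7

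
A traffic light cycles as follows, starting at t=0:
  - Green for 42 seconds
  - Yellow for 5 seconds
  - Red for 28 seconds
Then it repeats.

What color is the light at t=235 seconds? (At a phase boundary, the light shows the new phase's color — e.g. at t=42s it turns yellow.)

Answer: green

Derivation:
Cycle length = 42 + 5 + 28 = 75s
t = 235, phase_t = 235 mod 75 = 10
10 < 42 (green end) → GREEN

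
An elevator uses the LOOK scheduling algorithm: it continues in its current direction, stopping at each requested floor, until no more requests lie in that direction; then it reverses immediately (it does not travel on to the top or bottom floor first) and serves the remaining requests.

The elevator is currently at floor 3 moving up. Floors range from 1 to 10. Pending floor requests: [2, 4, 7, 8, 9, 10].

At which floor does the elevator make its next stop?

Answer: 4

Derivation:
Current floor: 3, direction: up
Requests above: [4, 7, 8, 9, 10]
Requests below: [2]
Moving up and requests lie above → nearest above is min([4, 7, 8, 9, 10]) = 4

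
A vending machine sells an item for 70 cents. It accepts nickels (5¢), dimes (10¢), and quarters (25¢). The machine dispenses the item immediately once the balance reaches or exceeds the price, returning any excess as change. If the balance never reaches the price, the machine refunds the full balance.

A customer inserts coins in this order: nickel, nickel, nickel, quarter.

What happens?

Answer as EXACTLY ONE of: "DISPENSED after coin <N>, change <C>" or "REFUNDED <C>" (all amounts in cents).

Answer: REFUNDED 40

Derivation:
Price: 70¢
Coin 1 (nickel, 5¢): balance = 5¢
Coin 2 (nickel, 5¢): balance = 10¢
Coin 3 (nickel, 5¢): balance = 15¢
Coin 4 (quarter, 25¢): balance = 40¢
All coins inserted, balance 40¢ < price 70¢ → REFUND 40¢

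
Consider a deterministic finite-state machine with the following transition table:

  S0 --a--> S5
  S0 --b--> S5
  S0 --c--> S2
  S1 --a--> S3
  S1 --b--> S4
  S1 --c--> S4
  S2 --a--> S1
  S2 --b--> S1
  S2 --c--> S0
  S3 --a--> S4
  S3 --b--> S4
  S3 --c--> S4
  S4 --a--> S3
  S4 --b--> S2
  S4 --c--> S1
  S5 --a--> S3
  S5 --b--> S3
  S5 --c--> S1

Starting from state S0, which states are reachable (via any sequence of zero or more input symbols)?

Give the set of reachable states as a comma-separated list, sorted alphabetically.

BFS from S0:
  visit S0: S0--a-->S5 (new), S0--b-->S5 (seen), S0--c-->S2 (new)
  visit S5: S5--a-->S3 (new), S5--b-->S3 (seen), S5--c-->S1 (new)
  visit S2: S2--a-->S1 (seen), S2--b-->S1 (seen), S2--c-->S0 (seen)
  visit S3: S3--a-->S4 (new), S3--b-->S4 (seen), S3--c-->S4 (seen)
  visit S1: S1--a-->S3 (seen), S1--b-->S4 (seen), S1--c-->S4 (seen)
  visit S4: S4--a-->S3 (seen), S4--b-->S2 (seen), S4--c-->S1 (seen)

Answer: S0, S1, S2, S3, S4, S5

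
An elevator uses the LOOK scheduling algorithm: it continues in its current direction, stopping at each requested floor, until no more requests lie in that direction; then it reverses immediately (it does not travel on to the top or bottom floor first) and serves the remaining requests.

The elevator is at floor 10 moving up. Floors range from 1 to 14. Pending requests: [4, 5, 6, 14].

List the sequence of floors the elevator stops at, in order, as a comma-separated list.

Answer: 14, 6, 5, 4

Derivation:
Current: 10, moving UP
Serve above first (ascending): [14]
Then reverse, serve below (descending): [6, 5, 4]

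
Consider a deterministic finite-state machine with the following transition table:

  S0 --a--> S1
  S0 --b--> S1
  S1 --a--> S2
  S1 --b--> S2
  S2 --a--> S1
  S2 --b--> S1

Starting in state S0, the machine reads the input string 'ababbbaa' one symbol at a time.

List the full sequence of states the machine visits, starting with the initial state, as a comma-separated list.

Start: S0
  read 'a': S0 --a--> S1
  read 'b': S1 --b--> S2
  read 'a': S2 --a--> S1
  read 'b': S1 --b--> S2
  read 'b': S2 --b--> S1
  read 'b': S1 --b--> S2
  read 'a': S2 --a--> S1
  read 'a': S1 --a--> S2

Answer: S0, S1, S2, S1, S2, S1, S2, S1, S2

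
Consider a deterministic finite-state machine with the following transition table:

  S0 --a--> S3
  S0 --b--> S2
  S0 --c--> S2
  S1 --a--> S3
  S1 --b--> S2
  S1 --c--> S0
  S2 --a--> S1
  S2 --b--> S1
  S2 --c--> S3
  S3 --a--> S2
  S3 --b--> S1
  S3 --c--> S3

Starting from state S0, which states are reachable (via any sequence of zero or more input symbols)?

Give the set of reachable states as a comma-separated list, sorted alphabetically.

BFS from S0:
  visit S0: S0--a-->S3 (new), S0--b-->S2 (new), S0--c-->S2 (seen)
  visit S3: S3--a-->S2 (seen), S3--b-->S1 (new), S3--c-->S3 (seen)
  visit S2: S2--a-->S1 (seen), S2--b-->S1 (seen), S2--c-->S3 (seen)
  visit S1: S1--a-->S3 (seen), S1--b-->S2 (seen), S1--c-->S0 (seen)

Answer: S0, S1, S2, S3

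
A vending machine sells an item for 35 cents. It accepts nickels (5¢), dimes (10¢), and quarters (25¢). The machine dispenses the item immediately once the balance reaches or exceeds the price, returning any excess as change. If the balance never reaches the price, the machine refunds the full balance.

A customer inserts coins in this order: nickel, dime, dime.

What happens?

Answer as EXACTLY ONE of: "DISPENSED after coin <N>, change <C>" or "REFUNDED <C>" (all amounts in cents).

Price: 35¢
Coin 1 (nickel, 5¢): balance = 5¢
Coin 2 (dime, 10¢): balance = 15¢
Coin 3 (dime, 10¢): balance = 25¢
All coins inserted, balance 25¢ < price 35¢ → REFUND 25¢

Answer: REFUNDED 25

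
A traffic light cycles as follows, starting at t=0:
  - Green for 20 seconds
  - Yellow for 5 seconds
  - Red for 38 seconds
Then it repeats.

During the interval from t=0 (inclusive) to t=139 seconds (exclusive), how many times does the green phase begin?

Cycle = 20+5+38 = 63s
green phase starts at t = k*63 + 0 for k=0,1,2,...
Need k*63+0 < 139 → k < 2.206
k ∈ {0, ..., 2} → 3 starts

Answer: 3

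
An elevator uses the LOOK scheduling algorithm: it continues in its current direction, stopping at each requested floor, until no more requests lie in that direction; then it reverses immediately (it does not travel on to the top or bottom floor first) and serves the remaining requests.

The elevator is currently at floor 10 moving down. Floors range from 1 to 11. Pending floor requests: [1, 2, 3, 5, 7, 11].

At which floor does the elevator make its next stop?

Answer: 7

Derivation:
Current floor: 10, direction: down
Requests above: [11]
Requests below: [1, 2, 3, 5, 7]
Moving down and requests lie below → nearest below is max([1, 2, 3, 5, 7]) = 7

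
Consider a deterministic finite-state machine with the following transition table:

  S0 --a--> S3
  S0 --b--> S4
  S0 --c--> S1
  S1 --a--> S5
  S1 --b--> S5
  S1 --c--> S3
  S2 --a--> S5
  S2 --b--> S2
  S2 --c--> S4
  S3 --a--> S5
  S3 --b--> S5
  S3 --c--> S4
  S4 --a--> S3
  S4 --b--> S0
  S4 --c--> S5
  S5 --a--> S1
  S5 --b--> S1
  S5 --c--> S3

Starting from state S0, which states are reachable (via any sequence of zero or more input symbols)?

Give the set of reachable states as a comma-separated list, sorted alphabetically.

BFS from S0:
  visit S0: S0--a-->S3 (new), S0--b-->S4 (new), S0--c-->S1 (new)
  visit S3: S3--a-->S5 (new), S3--b-->S5 (seen), S3--c-->S4 (seen)
  visit S4: S4--a-->S3 (seen), S4--b-->S0 (seen), S4--c-->S5 (seen)
  visit S1: S1--a-->S5 (seen), S1--b-->S5 (seen), S1--c-->S3 (seen)
  visit S5: S5--a-->S1 (seen), S5--b-->S1 (seen), S5--c-->S3 (seen)

Answer: S0, S1, S3, S4, S5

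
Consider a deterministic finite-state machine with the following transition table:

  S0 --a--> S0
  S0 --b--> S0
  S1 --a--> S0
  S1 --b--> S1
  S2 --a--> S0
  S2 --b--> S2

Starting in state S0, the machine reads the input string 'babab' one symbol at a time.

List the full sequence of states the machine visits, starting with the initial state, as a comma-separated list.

Start: S0
  read 'b': S0 --b--> S0
  read 'a': S0 --a--> S0
  read 'b': S0 --b--> S0
  read 'a': S0 --a--> S0
  read 'b': S0 --b--> S0

Answer: S0, S0, S0, S0, S0, S0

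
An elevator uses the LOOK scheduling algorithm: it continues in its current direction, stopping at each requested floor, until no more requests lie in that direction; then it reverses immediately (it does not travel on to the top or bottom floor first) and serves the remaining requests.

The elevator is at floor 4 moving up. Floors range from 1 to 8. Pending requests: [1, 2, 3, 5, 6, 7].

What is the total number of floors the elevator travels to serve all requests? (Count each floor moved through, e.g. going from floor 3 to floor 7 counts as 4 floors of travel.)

Start at floor 4 moving up, LOOK stop order: [5, 6, 7, 3, 2, 1]
  4 → 5: |5-4| = 1, total = 1
  5 → 6: |6-5| = 1, total = 2
  6 → 7: |7-6| = 1, total = 3
  7 → 3: |3-7| = 4, total = 7
  3 → 2: |2-3| = 1, total = 8
  2 → 1: |1-2| = 1, total = 9

Answer: 9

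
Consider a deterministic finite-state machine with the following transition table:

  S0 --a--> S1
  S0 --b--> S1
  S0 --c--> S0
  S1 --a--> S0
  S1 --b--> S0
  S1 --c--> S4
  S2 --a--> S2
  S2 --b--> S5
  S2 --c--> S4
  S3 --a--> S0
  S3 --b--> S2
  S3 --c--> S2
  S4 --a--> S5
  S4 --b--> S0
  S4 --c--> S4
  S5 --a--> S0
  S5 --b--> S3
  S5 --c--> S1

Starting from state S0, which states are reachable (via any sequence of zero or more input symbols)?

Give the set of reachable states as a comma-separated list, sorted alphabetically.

BFS from S0:
  visit S0: S0--a-->S1 (new), S0--b-->S1 (seen), S0--c-->S0 (seen)
  visit S1: S1--a-->S0 (seen), S1--b-->S0 (seen), S1--c-->S4 (new)
  visit S4: S4--a-->S5 (new), S4--b-->S0 (seen), S4--c-->S4 (seen)
  visit S5: S5--a-->S0 (seen), S5--b-->S3 (new), S5--c-->S1 (seen)
  visit S3: S3--a-->S0 (seen), S3--b-->S2 (new), S3--c-->S2 (seen)
  visit S2: S2--a-->S2 (seen), S2--b-->S5 (seen), S2--c-->S4 (seen)

Answer: S0, S1, S2, S3, S4, S5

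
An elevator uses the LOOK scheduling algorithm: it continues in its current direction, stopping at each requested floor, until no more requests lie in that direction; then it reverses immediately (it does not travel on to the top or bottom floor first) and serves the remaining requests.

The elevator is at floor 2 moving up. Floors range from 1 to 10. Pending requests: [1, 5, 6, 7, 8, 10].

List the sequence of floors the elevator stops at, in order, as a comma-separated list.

Current: 2, moving UP
Serve above first (ascending): [5, 6, 7, 8, 10]
Then reverse, serve below (descending): [1]

Answer: 5, 6, 7, 8, 10, 1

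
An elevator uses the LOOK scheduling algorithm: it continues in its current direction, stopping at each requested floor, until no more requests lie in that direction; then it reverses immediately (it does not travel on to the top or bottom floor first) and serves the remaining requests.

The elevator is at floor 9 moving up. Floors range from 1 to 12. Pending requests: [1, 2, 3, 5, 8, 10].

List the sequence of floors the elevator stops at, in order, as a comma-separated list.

Current: 9, moving UP
Serve above first (ascending): [10]
Then reverse, serve below (descending): [8, 5, 3, 2, 1]

Answer: 10, 8, 5, 3, 2, 1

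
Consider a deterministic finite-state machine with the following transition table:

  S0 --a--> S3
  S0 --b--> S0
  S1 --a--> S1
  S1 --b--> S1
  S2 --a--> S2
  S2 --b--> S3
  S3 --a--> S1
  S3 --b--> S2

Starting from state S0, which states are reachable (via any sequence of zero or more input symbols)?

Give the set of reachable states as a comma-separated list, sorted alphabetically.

BFS from S0:
  visit S0: S0--a-->S3 (new), S0--b-->S0 (seen)
  visit S3: S3--a-->S1 (new), S3--b-->S2 (new)
  visit S1: S1--a-->S1 (seen), S1--b-->S1 (seen)
  visit S2: S2--a-->S2 (seen), S2--b-->S3 (seen)

Answer: S0, S1, S2, S3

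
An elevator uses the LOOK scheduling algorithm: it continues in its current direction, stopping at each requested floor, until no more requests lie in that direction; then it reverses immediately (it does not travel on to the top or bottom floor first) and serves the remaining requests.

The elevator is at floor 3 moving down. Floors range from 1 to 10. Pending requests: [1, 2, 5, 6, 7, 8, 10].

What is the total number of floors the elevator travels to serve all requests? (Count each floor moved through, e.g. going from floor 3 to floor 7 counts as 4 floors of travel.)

Start at floor 3 moving down, LOOK stop order: [2, 1, 5, 6, 7, 8, 10]
  3 → 2: |2-3| = 1, total = 1
  2 → 1: |1-2| = 1, total = 2
  1 → 5: |5-1| = 4, total = 6
  5 → 6: |6-5| = 1, total = 7
  6 → 7: |7-6| = 1, total = 8
  7 → 8: |8-7| = 1, total = 9
  8 → 10: |10-8| = 2, total = 11

Answer: 11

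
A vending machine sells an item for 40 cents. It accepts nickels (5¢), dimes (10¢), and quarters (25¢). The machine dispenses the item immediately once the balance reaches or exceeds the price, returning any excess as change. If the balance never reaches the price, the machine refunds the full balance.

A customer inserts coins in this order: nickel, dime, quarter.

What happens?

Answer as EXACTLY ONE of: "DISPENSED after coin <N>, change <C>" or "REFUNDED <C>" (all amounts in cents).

Price: 40¢
Coin 1 (nickel, 5¢): balance = 5¢
Coin 2 (dime, 10¢): balance = 15¢
Coin 3 (quarter, 25¢): balance = 40¢
  → balance >= price → DISPENSE, change = 40 - 40 = 0¢

Answer: DISPENSED after coin 3, change 0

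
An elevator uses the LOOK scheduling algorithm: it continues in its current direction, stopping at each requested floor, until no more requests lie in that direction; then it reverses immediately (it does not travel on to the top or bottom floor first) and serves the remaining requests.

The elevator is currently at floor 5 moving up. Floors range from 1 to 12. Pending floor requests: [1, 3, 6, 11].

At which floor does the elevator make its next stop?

Answer: 6

Derivation:
Current floor: 5, direction: up
Requests above: [6, 11]
Requests below: [1, 3]
Moving up and requests lie above → nearest above is min([6, 11]) = 6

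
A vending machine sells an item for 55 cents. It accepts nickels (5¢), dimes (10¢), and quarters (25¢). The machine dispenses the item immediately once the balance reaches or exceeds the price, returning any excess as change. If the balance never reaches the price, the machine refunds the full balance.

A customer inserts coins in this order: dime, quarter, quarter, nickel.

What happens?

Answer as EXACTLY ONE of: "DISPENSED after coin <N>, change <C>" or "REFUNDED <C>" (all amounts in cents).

Price: 55¢
Coin 1 (dime, 10¢): balance = 10¢
Coin 2 (quarter, 25¢): balance = 35¢
Coin 3 (quarter, 25¢): balance = 60¢
  → balance >= price → DISPENSE, change = 60 - 55 = 5¢

Answer: DISPENSED after coin 3, change 5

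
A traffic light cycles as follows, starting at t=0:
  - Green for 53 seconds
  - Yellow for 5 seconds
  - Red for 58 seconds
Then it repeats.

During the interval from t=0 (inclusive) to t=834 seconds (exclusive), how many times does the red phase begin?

Answer: 7

Derivation:
Cycle = 53+5+58 = 116s
red phase starts at t = k*116 + 58 for k=0,1,2,...
Need k*116+58 < 834 → k < 6.690
k ∈ {0, ..., 6} → 7 starts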